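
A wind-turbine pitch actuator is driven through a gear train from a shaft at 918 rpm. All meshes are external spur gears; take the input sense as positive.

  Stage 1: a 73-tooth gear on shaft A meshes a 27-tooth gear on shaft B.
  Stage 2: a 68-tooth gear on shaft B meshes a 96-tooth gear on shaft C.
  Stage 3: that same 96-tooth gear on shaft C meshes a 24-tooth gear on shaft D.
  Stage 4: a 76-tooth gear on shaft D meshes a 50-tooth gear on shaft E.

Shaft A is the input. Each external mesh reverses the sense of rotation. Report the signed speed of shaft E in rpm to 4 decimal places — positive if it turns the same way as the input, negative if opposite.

+10689.1467 rpm (same as input, |ω| = 10689.1467 rpm)

Stage 1 [73T→27T]: ω = 918.0000×73/27 = 2482.0000 rpm, dir flips to −; running = −2482.0000
Stage 2 [68T→96T]: ω = 2482.0000×68/96 = 1758.0833 rpm, dir flips to +; running = +1758.0833
Stage 3 [96T→24T]: ω = 1758.0833×96/24 = 7032.3333 rpm, dir flips to −; running = −7032.3333
Stage 4 [76T→50T]: ω = 7032.3333×76/50 = 10689.1467 rpm, dir flips to +; running = +10689.1467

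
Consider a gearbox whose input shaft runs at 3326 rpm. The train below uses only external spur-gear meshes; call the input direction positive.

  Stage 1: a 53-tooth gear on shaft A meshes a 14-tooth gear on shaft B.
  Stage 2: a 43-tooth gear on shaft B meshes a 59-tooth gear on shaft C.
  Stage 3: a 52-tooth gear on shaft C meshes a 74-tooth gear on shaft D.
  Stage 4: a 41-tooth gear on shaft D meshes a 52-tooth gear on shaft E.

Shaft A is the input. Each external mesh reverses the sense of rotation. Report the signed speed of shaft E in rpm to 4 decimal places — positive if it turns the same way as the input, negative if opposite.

Stage 1 [53T→14T]: ω = 3326.0000×53/14 = 12591.2857 rpm, dir flips to −; running = −12591.2857
Stage 2 [43T→59T]: ω = 12591.2857×43/59 = 9176.6998 rpm, dir flips to +; running = +9176.6998
Stage 3 [52T→74T]: ω = 9176.6998×52/74 = 6448.4917 rpm, dir flips to −; running = −6448.4917
Stage 4 [41T→52T]: ω = 6448.4917×41/52 = 5084.3877 rpm, dir flips to +; running = +5084.3877

+5084.3877 rpm (same as input, |ω| = 5084.3877 rpm)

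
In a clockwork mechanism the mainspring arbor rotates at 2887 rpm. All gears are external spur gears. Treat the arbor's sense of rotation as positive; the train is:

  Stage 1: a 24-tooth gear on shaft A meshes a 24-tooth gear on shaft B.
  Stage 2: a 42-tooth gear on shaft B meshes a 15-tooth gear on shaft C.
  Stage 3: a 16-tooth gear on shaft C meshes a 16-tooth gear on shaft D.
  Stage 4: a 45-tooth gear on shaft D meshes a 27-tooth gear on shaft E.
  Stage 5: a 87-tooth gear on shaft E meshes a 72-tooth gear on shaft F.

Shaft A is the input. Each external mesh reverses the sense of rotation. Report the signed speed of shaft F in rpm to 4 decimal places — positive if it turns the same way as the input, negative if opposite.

Stage 1 [24T→24T]: ω = 2887.0000×24/24 = 2887.0000 rpm, dir flips to −; running = −2887.0000
Stage 2 [42T→15T]: ω = 2887.0000×42/15 = 8083.6000 rpm, dir flips to +; running = +8083.6000
Stage 3 [16T→16T]: ω = 8083.6000×16/16 = 8083.6000 rpm, dir flips to −; running = −8083.6000
Stage 4 [45T→27T]: ω = 8083.6000×45/27 = 13472.6667 rpm, dir flips to +; running = +13472.6667
Stage 5 [87T→72T]: ω = 13472.6667×87/72 = 16279.4722 rpm, dir flips to −; running = −16279.4722

-16279.4722 rpm (opposite to input, |ω| = 16279.4722 rpm)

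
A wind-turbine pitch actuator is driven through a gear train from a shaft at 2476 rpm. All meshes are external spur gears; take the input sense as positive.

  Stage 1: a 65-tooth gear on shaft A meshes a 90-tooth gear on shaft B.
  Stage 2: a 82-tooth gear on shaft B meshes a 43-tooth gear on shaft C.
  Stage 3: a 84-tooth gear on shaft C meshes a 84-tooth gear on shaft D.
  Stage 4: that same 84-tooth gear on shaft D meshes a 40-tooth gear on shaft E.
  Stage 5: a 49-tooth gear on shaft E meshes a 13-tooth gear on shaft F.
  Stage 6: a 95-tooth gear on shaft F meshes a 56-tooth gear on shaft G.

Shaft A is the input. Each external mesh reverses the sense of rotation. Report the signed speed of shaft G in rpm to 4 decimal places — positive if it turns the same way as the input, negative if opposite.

+45790.4050 rpm (same as input, |ω| = 45790.4050 rpm)

Stage 1 [65T→90T]: ω = 2476.0000×65/90 = 1788.2222 rpm, dir flips to −; running = −1788.2222
Stage 2 [82T→43T]: ω = 1788.2222×82/43 = 3410.0982 rpm, dir flips to +; running = +3410.0982
Stage 3 [84T→84T]: ω = 3410.0982×84/84 = 3410.0982 rpm, dir flips to −; running = −3410.0982
Stage 4 [84T→40T]: ω = 3410.0982×84/40 = 7161.2062 rpm, dir flips to +; running = +7161.2062
Stage 5 [49T→13T]: ω = 7161.2062×49/13 = 26992.2388 rpm, dir flips to −; running = −26992.2388
Stage 6 [95T→56T]: ω = 26992.2388×95/56 = 45790.4050 rpm, dir flips to +; running = +45790.4050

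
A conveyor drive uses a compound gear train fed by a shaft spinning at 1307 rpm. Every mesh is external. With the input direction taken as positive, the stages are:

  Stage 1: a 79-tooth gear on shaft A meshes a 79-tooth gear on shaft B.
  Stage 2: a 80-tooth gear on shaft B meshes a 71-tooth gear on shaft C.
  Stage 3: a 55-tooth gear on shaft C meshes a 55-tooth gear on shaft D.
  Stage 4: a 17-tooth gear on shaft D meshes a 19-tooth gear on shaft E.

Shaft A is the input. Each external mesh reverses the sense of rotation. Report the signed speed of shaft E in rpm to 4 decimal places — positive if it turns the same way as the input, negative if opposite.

Stage 1 [79T→79T]: ω = 1307.0000×79/79 = 1307.0000 rpm, dir flips to −; running = −1307.0000
Stage 2 [80T→71T]: ω = 1307.0000×80/71 = 1472.6761 rpm, dir flips to +; running = +1472.6761
Stage 3 [55T→55T]: ω = 1472.6761×55/55 = 1472.6761 rpm, dir flips to −; running = −1472.6761
Stage 4 [17T→19T]: ω = 1472.6761×17/19 = 1317.6575 rpm, dir flips to +; running = +1317.6575

+1317.6575 rpm (same as input, |ω| = 1317.6575 rpm)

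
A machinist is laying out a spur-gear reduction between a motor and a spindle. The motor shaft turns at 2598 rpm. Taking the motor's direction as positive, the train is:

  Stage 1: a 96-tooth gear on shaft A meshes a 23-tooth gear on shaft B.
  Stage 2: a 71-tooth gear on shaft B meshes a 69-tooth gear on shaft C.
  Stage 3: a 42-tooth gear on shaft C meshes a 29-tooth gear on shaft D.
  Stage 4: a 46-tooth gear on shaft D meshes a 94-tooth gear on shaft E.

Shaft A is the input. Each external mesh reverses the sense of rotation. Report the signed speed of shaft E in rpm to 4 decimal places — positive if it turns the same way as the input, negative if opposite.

Stage 1 [96T→23T]: ω = 2598.0000×96/23 = 10843.8261 rpm, dir flips to −; running = −10843.8261
Stage 2 [71T→69T]: ω = 10843.8261×71/69 = 11158.1399 rpm, dir flips to +; running = +11158.1399
Stage 3 [42T→29T]: ω = 11158.1399×42/29 = 16160.0647 rpm, dir flips to −; running = −16160.0647
Stage 4 [46T→94T]: ω = 16160.0647×46/94 = 7908.1168 rpm, dir flips to +; running = +7908.1168

+7908.1168 rpm (same as input, |ω| = 7908.1168 rpm)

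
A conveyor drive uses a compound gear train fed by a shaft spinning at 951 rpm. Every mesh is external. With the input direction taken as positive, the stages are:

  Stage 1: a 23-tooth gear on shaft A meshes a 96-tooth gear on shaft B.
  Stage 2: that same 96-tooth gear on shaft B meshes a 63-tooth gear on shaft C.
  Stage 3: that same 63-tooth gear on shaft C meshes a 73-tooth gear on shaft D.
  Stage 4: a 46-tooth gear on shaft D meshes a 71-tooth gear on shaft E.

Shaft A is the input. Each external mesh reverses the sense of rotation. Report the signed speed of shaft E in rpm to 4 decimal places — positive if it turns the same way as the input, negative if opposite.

Stage 1 [23T→96T]: ω = 951.0000×23/96 = 227.8438 rpm, dir flips to −; running = −227.8438
Stage 2 [96T→63T]: ω = 227.8438×96/63 = 347.1905 rpm, dir flips to +; running = +347.1905
Stage 3 [63T→73T]: ω = 347.1905×63/73 = 299.6301 rpm, dir flips to −; running = −299.6301
Stage 4 [46T→71T]: ω = 299.6301×46/71 = 194.1266 rpm, dir flips to +; running = +194.1266

+194.1266 rpm (same as input, |ω| = 194.1266 rpm)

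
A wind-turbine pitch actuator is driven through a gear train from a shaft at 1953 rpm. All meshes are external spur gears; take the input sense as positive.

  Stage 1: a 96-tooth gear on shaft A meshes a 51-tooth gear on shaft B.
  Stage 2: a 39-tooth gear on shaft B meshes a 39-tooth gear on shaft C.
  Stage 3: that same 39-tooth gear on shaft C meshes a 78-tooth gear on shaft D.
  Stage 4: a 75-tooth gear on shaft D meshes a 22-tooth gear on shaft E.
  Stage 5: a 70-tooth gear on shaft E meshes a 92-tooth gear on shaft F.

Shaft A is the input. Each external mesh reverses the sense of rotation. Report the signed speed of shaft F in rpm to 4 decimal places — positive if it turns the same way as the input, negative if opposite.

-4767.8447 rpm (opposite to input, |ω| = 4767.8447 rpm)

Stage 1 [96T→51T]: ω = 1953.0000×96/51 = 3676.2353 rpm, dir flips to −; running = −3676.2353
Stage 2 [39T→39T]: ω = 3676.2353×39/39 = 3676.2353 rpm, dir flips to +; running = +3676.2353
Stage 3 [39T→78T]: ω = 3676.2353×39/78 = 1838.1176 rpm, dir flips to −; running = −1838.1176
Stage 4 [75T→22T]: ω = 1838.1176×75/22 = 6266.3102 rpm, dir flips to +; running = +6266.3102
Stage 5 [70T→92T]: ω = 6266.3102×70/92 = 4767.8447 rpm, dir flips to −; running = −4767.8447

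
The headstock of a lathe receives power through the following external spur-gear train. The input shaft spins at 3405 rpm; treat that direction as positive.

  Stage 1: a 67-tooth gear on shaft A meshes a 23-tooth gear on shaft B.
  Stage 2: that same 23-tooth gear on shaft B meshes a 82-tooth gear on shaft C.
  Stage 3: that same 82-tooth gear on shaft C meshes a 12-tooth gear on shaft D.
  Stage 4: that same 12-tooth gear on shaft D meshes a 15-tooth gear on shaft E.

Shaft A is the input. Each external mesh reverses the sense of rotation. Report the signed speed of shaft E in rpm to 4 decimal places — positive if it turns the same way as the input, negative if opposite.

+15209.0000 rpm (same as input, |ω| = 15209.0000 rpm)

Stage 1 [67T→23T]: ω = 3405.0000×67/23 = 9918.9130 rpm, dir flips to −; running = −9918.9130
Stage 2 [23T→82T]: ω = 9918.9130×23/82 = 2782.1341 rpm, dir flips to +; running = +2782.1341
Stage 3 [82T→12T]: ω = 2782.1341×82/12 = 19011.2500 rpm, dir flips to −; running = −19011.2500
Stage 4 [12T→15T]: ω = 19011.2500×12/15 = 15209.0000 rpm, dir flips to +; running = +15209.0000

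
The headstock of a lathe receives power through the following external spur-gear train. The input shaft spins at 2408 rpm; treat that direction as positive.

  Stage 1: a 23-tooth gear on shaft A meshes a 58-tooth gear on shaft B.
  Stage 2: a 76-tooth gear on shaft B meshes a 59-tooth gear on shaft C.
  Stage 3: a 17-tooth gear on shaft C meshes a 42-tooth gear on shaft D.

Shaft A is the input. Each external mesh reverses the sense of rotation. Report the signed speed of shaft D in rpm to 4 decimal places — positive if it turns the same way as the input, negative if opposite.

-497.8718 rpm (opposite to input, |ω| = 497.8718 rpm)

Stage 1 [23T→58T]: ω = 2408.0000×23/58 = 954.8966 rpm, dir flips to −; running = −954.8966
Stage 2 [76T→59T]: ω = 954.8966×76/59 = 1230.0362 rpm, dir flips to +; running = +1230.0362
Stage 3 [17T→42T]: ω = 1230.0362×17/42 = 497.8718 rpm, dir flips to −; running = −497.8718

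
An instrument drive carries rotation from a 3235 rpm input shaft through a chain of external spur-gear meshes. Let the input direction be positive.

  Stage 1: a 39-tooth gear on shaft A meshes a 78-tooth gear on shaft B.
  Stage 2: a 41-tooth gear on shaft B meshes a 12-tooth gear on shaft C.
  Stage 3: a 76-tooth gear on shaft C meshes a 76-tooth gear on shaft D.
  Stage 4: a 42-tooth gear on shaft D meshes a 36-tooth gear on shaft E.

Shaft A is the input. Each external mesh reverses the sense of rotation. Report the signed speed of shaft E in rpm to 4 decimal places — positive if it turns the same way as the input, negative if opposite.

Stage 1 [39T→78T]: ω = 3235.0000×39/78 = 1617.5000 rpm, dir flips to −; running = −1617.5000
Stage 2 [41T→12T]: ω = 1617.5000×41/12 = 5526.4583 rpm, dir flips to +; running = +5526.4583
Stage 3 [76T→76T]: ω = 5526.4583×76/76 = 5526.4583 rpm, dir flips to −; running = −5526.4583
Stage 4 [42T→36T]: ω = 5526.4583×42/36 = 6447.5347 rpm, dir flips to +; running = +6447.5347

+6447.5347 rpm (same as input, |ω| = 6447.5347 rpm)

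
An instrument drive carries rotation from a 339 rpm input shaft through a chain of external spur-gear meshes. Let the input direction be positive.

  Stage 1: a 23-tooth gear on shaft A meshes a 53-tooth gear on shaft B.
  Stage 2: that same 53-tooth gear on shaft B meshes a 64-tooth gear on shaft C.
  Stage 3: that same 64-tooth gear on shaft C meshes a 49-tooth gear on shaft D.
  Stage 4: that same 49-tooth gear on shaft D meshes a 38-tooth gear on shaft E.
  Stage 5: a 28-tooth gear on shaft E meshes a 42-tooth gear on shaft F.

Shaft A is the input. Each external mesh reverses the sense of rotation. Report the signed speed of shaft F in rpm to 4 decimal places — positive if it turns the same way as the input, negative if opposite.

Stage 1 [23T→53T]: ω = 339.0000×23/53 = 147.1132 rpm, dir flips to −; running = −147.1132
Stage 2 [53T→64T]: ω = 147.1132×53/64 = 121.8281 rpm, dir flips to +; running = +121.8281
Stage 3 [64T→49T]: ω = 121.8281×64/49 = 159.1224 rpm, dir flips to −; running = −159.1224
Stage 4 [49T→38T]: ω = 159.1224×49/38 = 205.1842 rpm, dir flips to +; running = +205.1842
Stage 5 [28T→42T]: ω = 205.1842×28/42 = 136.7895 rpm, dir flips to −; running = −136.7895

-136.7895 rpm (opposite to input, |ω| = 136.7895 rpm)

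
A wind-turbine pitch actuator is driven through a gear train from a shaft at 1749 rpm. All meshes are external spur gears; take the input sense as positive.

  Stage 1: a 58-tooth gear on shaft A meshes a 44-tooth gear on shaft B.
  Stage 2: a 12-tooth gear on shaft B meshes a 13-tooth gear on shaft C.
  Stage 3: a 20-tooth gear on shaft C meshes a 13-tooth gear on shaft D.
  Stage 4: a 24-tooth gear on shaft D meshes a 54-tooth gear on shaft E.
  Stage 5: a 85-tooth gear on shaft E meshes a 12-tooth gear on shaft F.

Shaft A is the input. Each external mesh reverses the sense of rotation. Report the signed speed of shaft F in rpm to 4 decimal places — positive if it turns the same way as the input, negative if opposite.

-10307.2978 rpm (opposite to input, |ω| = 10307.2978 rpm)

Stage 1 [58T→44T]: ω = 1749.0000×58/44 = 2305.5000 rpm, dir flips to −; running = −2305.5000
Stage 2 [12T→13T]: ω = 2305.5000×12/13 = 2128.1538 rpm, dir flips to +; running = +2128.1538
Stage 3 [20T→13T]: ω = 2128.1538×20/13 = 3274.0828 rpm, dir flips to −; running = −3274.0828
Stage 4 [24T→54T]: ω = 3274.0828×24/54 = 1455.1479 rpm, dir flips to +; running = +1455.1479
Stage 5 [85T→12T]: ω = 1455.1479×85/12 = 10307.2978 rpm, dir flips to −; running = −10307.2978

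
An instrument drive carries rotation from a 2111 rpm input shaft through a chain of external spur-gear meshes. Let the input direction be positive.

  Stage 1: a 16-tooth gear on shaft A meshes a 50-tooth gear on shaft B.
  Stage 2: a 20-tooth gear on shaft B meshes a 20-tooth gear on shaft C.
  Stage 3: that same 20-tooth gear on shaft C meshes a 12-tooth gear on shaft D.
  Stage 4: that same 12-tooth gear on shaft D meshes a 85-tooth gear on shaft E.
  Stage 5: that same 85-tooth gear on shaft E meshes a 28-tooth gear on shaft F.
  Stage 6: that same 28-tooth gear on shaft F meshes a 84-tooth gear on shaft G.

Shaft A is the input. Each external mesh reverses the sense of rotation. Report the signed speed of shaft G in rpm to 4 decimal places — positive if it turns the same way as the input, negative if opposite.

Stage 1 [16T→50T]: ω = 2111.0000×16/50 = 675.5200 rpm, dir flips to −; running = −675.5200
Stage 2 [20T→20T]: ω = 675.5200×20/20 = 675.5200 rpm, dir flips to +; running = +675.5200
Stage 3 [20T→12T]: ω = 675.5200×20/12 = 1125.8667 rpm, dir flips to −; running = −1125.8667
Stage 4 [12T→85T]: ω = 1125.8667×12/85 = 158.9459 rpm, dir flips to +; running = +158.9459
Stage 5 [85T→28T]: ω = 158.9459×85/28 = 482.5143 rpm, dir flips to −; running = −482.5143
Stage 6 [28T→84T]: ω = 482.5143×28/84 = 160.8381 rpm, dir flips to +; running = +160.8381

+160.8381 rpm (same as input, |ω| = 160.8381 rpm)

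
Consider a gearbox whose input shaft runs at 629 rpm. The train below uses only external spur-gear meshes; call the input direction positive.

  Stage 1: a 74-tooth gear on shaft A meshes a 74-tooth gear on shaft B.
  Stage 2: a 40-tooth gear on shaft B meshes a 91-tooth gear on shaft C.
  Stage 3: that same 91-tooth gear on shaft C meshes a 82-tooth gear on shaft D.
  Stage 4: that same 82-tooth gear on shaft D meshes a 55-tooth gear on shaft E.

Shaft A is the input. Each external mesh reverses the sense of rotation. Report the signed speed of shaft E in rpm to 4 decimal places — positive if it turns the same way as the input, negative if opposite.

+457.4545 rpm (same as input, |ω| = 457.4545 rpm)

Stage 1 [74T→74T]: ω = 629.0000×74/74 = 629.0000 rpm, dir flips to −; running = −629.0000
Stage 2 [40T→91T]: ω = 629.0000×40/91 = 276.4835 rpm, dir flips to +; running = +276.4835
Stage 3 [91T→82T]: ω = 276.4835×91/82 = 306.8293 rpm, dir flips to −; running = −306.8293
Stage 4 [82T→55T]: ω = 306.8293×82/55 = 457.4545 rpm, dir flips to +; running = +457.4545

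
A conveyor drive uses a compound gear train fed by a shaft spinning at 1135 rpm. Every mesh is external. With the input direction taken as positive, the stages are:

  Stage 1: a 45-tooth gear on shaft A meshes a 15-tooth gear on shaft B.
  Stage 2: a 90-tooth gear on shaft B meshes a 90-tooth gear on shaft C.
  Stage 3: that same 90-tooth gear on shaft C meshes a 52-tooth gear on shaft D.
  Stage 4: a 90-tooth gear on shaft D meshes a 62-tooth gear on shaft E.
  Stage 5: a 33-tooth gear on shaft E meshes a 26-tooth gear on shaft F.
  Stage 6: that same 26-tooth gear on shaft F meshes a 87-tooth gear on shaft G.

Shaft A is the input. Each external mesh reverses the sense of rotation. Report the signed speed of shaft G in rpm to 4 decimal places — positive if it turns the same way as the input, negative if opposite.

Stage 1 [45T→15T]: ω = 1135.0000×45/15 = 3405.0000 rpm, dir flips to −; running = −3405.0000
Stage 2 [90T→90T]: ω = 3405.0000×90/90 = 3405.0000 rpm, dir flips to +; running = +3405.0000
Stage 3 [90T→52T]: ω = 3405.0000×90/52 = 5893.2692 rpm, dir flips to −; running = −5893.2692
Stage 4 [90T→62T]: ω = 5893.2692×90/62 = 8554.7457 rpm, dir flips to +; running = +8554.7457
Stage 5 [33T→26T]: ω = 8554.7457×33/26 = 10857.9464 rpm, dir flips to −; running = −10857.9464
Stage 6 [26T→87T]: ω = 10857.9464×26/87 = 3244.9035 rpm, dir flips to +; running = +3244.9035

+3244.9035 rpm (same as input, |ω| = 3244.9035 rpm)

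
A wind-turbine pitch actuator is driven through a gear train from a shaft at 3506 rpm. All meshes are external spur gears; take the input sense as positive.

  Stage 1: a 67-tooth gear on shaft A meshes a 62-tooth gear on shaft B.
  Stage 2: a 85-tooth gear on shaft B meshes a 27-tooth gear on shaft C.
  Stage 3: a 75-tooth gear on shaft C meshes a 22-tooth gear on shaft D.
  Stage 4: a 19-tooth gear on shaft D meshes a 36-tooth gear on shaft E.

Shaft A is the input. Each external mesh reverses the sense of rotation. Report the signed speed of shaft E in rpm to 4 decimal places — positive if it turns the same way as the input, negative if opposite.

Stage 1 [67T→62T]: ω = 3506.0000×67/62 = 3788.7419 rpm, dir flips to −; running = −3788.7419
Stage 2 [85T→27T]: ω = 3788.7419×85/27 = 11927.5209 rpm, dir flips to +; running = +11927.5209
Stage 3 [75T→22T]: ω = 11927.5209×75/22 = 40662.0031 rpm, dir flips to −; running = −40662.0031
Stage 4 [19T→36T]: ω = 40662.0031×19/36 = 21460.5016 rpm, dir flips to +; running = +21460.5016

+21460.5016 rpm (same as input, |ω| = 21460.5016 rpm)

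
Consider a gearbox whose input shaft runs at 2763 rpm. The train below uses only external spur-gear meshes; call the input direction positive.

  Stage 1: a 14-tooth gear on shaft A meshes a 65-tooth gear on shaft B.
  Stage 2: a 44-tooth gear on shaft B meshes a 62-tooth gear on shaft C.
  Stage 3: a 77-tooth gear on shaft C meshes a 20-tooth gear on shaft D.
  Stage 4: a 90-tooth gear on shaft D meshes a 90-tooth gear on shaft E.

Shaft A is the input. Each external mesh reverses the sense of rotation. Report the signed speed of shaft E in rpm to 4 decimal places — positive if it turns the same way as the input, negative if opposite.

+1625.9878 rpm (same as input, |ω| = 1625.9878 rpm)

Stage 1 [14T→65T]: ω = 2763.0000×14/65 = 595.1077 rpm, dir flips to −; running = −595.1077
Stage 2 [44T→62T]: ω = 595.1077×44/62 = 422.3345 rpm, dir flips to +; running = +422.3345
Stage 3 [77T→20T]: ω = 422.3345×77/20 = 1625.9878 rpm, dir flips to −; running = −1625.9878
Stage 4 [90T→90T]: ω = 1625.9878×90/90 = 1625.9878 rpm, dir flips to +; running = +1625.9878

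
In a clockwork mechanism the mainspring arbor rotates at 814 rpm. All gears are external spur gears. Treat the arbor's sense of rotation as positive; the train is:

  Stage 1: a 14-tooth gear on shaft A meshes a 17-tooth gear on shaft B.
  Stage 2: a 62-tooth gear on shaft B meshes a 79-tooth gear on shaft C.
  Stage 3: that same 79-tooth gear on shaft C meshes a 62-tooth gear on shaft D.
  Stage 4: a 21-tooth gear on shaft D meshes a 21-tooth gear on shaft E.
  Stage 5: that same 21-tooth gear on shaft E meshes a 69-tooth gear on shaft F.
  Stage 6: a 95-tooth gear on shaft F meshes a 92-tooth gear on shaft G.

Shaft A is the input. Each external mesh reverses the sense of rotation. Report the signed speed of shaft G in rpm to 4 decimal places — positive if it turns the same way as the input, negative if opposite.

Stage 1 [14T→17T]: ω = 814.0000×14/17 = 670.3529 rpm, dir flips to −; running = −670.3529
Stage 2 [62T→79T]: ω = 670.3529×62/79 = 526.0998 rpm, dir flips to +; running = +526.0998
Stage 3 [79T→62T]: ω = 526.0998×79/62 = 670.3529 rpm, dir flips to −; running = −670.3529
Stage 4 [21T→21T]: ω = 670.3529×21/21 = 670.3529 rpm, dir flips to +; running = +670.3529
Stage 5 [21T→69T]: ω = 670.3529×21/69 = 204.0205 rpm, dir flips to −; running = −204.0205
Stage 6 [95T→92T]: ω = 204.0205×95/92 = 210.6733 rpm, dir flips to +; running = +210.6733

+210.6733 rpm (same as input, |ω| = 210.6733 rpm)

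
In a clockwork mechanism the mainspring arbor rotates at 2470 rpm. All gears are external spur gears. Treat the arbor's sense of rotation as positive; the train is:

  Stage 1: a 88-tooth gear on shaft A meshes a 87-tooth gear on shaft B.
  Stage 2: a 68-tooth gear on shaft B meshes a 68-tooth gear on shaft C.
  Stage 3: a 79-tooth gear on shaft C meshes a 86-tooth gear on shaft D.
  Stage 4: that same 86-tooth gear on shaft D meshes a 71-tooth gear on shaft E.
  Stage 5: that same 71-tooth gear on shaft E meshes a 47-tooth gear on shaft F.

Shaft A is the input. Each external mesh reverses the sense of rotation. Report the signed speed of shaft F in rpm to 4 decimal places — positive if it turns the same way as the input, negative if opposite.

Stage 1 [88T→87T]: ω = 2470.0000×88/87 = 2498.3908 rpm, dir flips to −; running = −2498.3908
Stage 2 [68T→68T]: ω = 2498.3908×68/68 = 2498.3908 rpm, dir flips to +; running = +2498.3908
Stage 3 [79T→86T]: ω = 2498.3908×79/86 = 2295.0334 rpm, dir flips to −; running = −2295.0334
Stage 4 [86T→71T]: ω = 2295.0334×86/71 = 2779.8996 rpm, dir flips to +; running = +2779.8996
Stage 5 [71T→47T]: ω = 2779.8996×71/47 = 4199.4228 rpm, dir flips to −; running = −4199.4228

-4199.4228 rpm (opposite to input, |ω| = 4199.4228 rpm)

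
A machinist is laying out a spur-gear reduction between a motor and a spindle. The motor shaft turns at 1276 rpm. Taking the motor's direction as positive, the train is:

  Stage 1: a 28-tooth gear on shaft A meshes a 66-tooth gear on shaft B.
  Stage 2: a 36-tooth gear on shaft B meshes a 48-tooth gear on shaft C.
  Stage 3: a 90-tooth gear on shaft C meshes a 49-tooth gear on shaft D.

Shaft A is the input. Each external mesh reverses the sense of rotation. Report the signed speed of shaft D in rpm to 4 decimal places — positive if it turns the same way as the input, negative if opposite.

-745.7143 rpm (opposite to input, |ω| = 745.7143 rpm)

Stage 1 [28T→66T]: ω = 1276.0000×28/66 = 541.3333 rpm, dir flips to −; running = −541.3333
Stage 2 [36T→48T]: ω = 541.3333×36/48 = 406.0000 rpm, dir flips to +; running = +406.0000
Stage 3 [90T→49T]: ω = 406.0000×90/49 = 745.7143 rpm, dir flips to −; running = −745.7143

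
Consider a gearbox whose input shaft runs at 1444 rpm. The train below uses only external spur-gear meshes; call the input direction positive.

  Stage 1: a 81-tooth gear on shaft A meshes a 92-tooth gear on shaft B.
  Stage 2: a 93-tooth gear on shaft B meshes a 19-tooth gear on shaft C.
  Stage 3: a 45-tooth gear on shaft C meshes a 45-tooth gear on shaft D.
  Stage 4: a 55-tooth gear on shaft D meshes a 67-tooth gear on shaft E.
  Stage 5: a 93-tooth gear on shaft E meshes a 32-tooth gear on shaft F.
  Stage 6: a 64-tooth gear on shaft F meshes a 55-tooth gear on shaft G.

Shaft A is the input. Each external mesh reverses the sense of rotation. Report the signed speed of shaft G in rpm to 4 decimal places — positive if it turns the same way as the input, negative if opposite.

Stage 1 [81T→92T]: ω = 1444.0000×81/92 = 1271.3478 rpm, dir flips to −; running = −1271.3478
Stage 2 [93T→19T]: ω = 1271.3478×93/19 = 6222.9130 rpm, dir flips to +; running = +6222.9130
Stage 3 [45T→45T]: ω = 6222.9130×45/45 = 6222.9130 rpm, dir flips to −; running = −6222.9130
Stage 4 [55T→67T]: ω = 6222.9130×55/67 = 5108.3615 rpm, dir flips to +; running = +5108.3615
Stage 5 [93T→32T]: ω = 5108.3615×93/32 = 14846.1755 rpm, dir flips to −; running = −14846.1755
Stage 6 [64T→55T]: ω = 14846.1755×64/55 = 17275.5496 rpm, dir flips to +; running = +17275.5496

+17275.5496 rpm (same as input, |ω| = 17275.5496 rpm)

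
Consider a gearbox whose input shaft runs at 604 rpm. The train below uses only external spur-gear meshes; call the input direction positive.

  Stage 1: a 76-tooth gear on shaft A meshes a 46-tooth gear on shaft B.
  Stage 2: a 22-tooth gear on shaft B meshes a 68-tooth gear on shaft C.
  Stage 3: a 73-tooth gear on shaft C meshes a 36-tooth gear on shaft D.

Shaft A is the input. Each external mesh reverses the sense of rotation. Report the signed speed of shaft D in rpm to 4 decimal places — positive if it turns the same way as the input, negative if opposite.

Stage 1 [76T→46T]: ω = 604.0000×76/46 = 997.9130 rpm, dir flips to −; running = −997.9130
Stage 2 [22T→68T]: ω = 997.9130×22/68 = 322.8542 rpm, dir flips to +; running = +322.8542
Stage 3 [73T→36T]: ω = 322.8542×73/36 = 654.6766 rpm, dir flips to −; running = −654.6766

-654.6766 rpm (opposite to input, |ω| = 654.6766 rpm)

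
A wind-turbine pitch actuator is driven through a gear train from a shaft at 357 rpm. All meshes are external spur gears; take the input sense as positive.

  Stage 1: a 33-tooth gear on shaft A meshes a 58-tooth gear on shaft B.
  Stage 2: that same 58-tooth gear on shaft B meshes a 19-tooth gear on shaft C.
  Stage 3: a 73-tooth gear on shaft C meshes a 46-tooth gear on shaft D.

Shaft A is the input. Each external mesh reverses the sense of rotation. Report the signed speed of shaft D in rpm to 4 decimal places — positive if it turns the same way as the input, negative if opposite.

Stage 1 [33T→58T]: ω = 357.0000×33/58 = 203.1207 rpm, dir flips to −; running = −203.1207
Stage 2 [58T→19T]: ω = 203.1207×58/19 = 620.0526 rpm, dir flips to +; running = +620.0526
Stage 3 [73T→46T]: ω = 620.0526×73/46 = 983.9966 rpm, dir flips to −; running = −983.9966

-983.9966 rpm (opposite to input, |ω| = 983.9966 rpm)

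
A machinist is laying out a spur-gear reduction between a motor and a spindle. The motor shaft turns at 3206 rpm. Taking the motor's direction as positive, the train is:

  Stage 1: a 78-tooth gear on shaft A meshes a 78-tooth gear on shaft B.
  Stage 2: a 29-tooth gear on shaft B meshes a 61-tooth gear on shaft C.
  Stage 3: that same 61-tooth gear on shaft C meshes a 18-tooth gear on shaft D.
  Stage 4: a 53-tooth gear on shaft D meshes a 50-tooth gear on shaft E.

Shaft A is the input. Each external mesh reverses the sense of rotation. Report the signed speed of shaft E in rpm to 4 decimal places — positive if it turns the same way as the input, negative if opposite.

+5475.1356 rpm (same as input, |ω| = 5475.1356 rpm)

Stage 1 [78T→78T]: ω = 3206.0000×78/78 = 3206.0000 rpm, dir flips to −; running = −3206.0000
Stage 2 [29T→61T]: ω = 3206.0000×29/61 = 1524.1639 rpm, dir flips to +; running = +1524.1639
Stage 3 [61T→18T]: ω = 1524.1639×61/18 = 5165.2222 rpm, dir flips to −; running = −5165.2222
Stage 4 [53T→50T]: ω = 5165.2222×53/50 = 5475.1356 rpm, dir flips to +; running = +5475.1356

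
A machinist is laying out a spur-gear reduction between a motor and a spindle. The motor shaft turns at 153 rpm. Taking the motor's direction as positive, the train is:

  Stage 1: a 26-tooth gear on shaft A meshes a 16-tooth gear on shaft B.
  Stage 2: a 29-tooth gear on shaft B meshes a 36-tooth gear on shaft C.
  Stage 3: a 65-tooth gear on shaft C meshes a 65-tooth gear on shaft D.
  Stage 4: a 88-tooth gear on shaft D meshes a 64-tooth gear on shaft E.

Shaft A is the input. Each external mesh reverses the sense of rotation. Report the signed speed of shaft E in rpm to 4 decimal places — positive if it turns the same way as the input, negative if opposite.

+275.3867 rpm (same as input, |ω| = 275.3867 rpm)

Stage 1 [26T→16T]: ω = 153.0000×26/16 = 248.6250 rpm, dir flips to −; running = −248.6250
Stage 2 [29T→36T]: ω = 248.6250×29/36 = 200.2812 rpm, dir flips to +; running = +200.2812
Stage 3 [65T→65T]: ω = 200.2812×65/65 = 200.2812 rpm, dir flips to −; running = −200.2812
Stage 4 [88T→64T]: ω = 200.2812×88/64 = 275.3867 rpm, dir flips to +; running = +275.3867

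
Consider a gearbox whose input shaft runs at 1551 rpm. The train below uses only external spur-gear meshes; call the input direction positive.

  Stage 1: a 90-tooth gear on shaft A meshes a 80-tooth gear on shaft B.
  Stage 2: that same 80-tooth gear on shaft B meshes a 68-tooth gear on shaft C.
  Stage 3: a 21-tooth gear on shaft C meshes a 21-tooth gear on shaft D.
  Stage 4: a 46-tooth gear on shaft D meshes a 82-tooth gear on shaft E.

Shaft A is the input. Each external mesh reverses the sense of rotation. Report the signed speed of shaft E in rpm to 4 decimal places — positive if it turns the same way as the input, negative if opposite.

+1151.5674 rpm (same as input, |ω| = 1151.5674 rpm)

Stage 1 [90T→80T]: ω = 1551.0000×90/80 = 1744.8750 rpm, dir flips to −; running = −1744.8750
Stage 2 [80T→68T]: ω = 1744.8750×80/68 = 2052.7941 rpm, dir flips to +; running = +2052.7941
Stage 3 [21T→21T]: ω = 2052.7941×21/21 = 2052.7941 rpm, dir flips to −; running = −2052.7941
Stage 4 [46T→82T]: ω = 2052.7941×46/82 = 1151.5674 rpm, dir flips to +; running = +1151.5674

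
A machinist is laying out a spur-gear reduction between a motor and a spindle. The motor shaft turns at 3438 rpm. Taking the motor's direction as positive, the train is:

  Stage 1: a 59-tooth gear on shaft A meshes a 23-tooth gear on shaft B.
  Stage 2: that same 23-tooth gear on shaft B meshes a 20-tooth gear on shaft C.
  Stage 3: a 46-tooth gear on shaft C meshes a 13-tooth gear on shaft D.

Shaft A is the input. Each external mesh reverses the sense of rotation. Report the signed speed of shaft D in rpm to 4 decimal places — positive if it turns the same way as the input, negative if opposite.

Stage 1 [59T→23T]: ω = 3438.0000×59/23 = 8819.2174 rpm, dir flips to −; running = −8819.2174
Stage 2 [23T→20T]: ω = 8819.2174×23/20 = 10142.1000 rpm, dir flips to +; running = +10142.1000
Stage 3 [46T→13T]: ω = 10142.1000×46/13 = 35887.4308 rpm, dir flips to −; running = −35887.4308

-35887.4308 rpm (opposite to input, |ω| = 35887.4308 rpm)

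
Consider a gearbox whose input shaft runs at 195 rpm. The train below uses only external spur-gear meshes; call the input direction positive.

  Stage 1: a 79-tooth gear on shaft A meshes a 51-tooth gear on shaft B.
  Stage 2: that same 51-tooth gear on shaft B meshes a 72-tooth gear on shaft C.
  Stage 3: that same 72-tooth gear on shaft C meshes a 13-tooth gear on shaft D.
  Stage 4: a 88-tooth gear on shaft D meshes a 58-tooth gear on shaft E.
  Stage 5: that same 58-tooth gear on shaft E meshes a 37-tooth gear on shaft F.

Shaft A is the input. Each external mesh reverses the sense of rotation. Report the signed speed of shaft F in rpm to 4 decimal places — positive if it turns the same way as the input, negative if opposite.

Stage 1 [79T→51T]: ω = 195.0000×79/51 = 302.0588 rpm, dir flips to −; running = −302.0588
Stage 2 [51T→72T]: ω = 302.0588×51/72 = 213.9583 rpm, dir flips to +; running = +213.9583
Stage 3 [72T→13T]: ω = 213.9583×72/13 = 1185.0000 rpm, dir flips to −; running = −1185.0000
Stage 4 [88T→58T]: ω = 1185.0000×88/58 = 1797.9310 rpm, dir flips to +; running = +1797.9310
Stage 5 [58T→37T]: ω = 1797.9310×58/37 = 2818.3784 rpm, dir flips to −; running = −2818.3784

-2818.3784 rpm (opposite to input, |ω| = 2818.3784 rpm)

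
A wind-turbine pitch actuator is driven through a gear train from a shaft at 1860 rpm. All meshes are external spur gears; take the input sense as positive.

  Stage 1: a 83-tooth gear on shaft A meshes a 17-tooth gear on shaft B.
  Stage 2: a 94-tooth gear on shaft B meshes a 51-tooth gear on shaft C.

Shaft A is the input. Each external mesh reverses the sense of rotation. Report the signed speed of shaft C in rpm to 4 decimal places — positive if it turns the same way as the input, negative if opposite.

+16737.8547 rpm (same as input, |ω| = 16737.8547 rpm)

Stage 1 [83T→17T]: ω = 1860.0000×83/17 = 9081.1765 rpm, dir flips to −; running = −9081.1765
Stage 2 [94T→51T]: ω = 9081.1765×94/51 = 16737.8547 rpm, dir flips to +; running = +16737.8547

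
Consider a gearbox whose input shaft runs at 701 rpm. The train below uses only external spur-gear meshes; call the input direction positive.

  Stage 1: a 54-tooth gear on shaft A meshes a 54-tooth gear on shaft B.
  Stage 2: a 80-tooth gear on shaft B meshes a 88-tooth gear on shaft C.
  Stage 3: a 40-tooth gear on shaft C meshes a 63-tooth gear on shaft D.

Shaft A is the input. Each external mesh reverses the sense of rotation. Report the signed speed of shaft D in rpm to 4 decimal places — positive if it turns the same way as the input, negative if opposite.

Stage 1 [54T→54T]: ω = 701.0000×54/54 = 701.0000 rpm, dir flips to −; running = −701.0000
Stage 2 [80T→88T]: ω = 701.0000×80/88 = 637.2727 rpm, dir flips to +; running = +637.2727
Stage 3 [40T→63T]: ω = 637.2727×40/63 = 404.6176 rpm, dir flips to −; running = −404.6176

-404.6176 rpm (opposite to input, |ω| = 404.6176 rpm)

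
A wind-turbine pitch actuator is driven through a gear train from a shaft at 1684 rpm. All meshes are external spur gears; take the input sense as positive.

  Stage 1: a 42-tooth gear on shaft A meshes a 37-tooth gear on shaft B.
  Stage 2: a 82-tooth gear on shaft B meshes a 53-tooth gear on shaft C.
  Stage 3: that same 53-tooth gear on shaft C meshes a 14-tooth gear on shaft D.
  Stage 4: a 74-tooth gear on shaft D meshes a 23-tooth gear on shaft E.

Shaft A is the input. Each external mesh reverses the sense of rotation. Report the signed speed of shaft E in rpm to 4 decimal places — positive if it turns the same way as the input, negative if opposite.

+36022.9565 rpm (same as input, |ω| = 36022.9565 rpm)

Stage 1 [42T→37T]: ω = 1684.0000×42/37 = 1911.5676 rpm, dir flips to −; running = −1911.5676
Stage 2 [82T→53T]: ω = 1911.5676×82/53 = 2957.5196 rpm, dir flips to +; running = +2957.5196
Stage 3 [53T→14T]: ω = 2957.5196×53/14 = 11196.3243 rpm, dir flips to −; running = −11196.3243
Stage 4 [74T→23T]: ω = 11196.3243×74/23 = 36022.9565 rpm, dir flips to +; running = +36022.9565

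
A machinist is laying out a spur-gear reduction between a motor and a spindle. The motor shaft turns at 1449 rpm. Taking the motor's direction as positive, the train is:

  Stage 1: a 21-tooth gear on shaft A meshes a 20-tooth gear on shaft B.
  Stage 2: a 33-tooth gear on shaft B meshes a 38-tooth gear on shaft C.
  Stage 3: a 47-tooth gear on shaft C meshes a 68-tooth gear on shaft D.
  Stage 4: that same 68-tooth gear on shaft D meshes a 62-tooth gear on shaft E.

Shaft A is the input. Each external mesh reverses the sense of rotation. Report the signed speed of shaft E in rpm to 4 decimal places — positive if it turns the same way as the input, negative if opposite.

Stage 1 [21T→20T]: ω = 1449.0000×21/20 = 1521.4500 rpm, dir flips to −; running = −1521.4500
Stage 2 [33T→38T]: ω = 1521.4500×33/38 = 1321.2592 rpm, dir flips to +; running = +1321.2592
Stage 3 [47T→68T]: ω = 1321.2592×47/68 = 913.2233 rpm, dir flips to −; running = −913.2233
Stage 4 [68T→62T]: ω = 913.2233×68/62 = 1001.5997 rpm, dir flips to +; running = +1001.5997

+1001.5997 rpm (same as input, |ω| = 1001.5997 rpm)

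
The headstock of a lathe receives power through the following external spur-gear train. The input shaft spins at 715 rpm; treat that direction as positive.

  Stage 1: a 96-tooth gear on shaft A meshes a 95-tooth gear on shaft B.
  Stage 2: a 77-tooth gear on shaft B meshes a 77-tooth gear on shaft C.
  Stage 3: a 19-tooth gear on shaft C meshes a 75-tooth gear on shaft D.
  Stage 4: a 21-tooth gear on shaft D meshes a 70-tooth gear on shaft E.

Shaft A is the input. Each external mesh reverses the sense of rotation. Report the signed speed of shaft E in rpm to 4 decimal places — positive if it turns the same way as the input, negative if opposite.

+54.9120 rpm (same as input, |ω| = 54.9120 rpm)

Stage 1 [96T→95T]: ω = 715.0000×96/95 = 722.5263 rpm, dir flips to −; running = −722.5263
Stage 2 [77T→77T]: ω = 722.5263×77/77 = 722.5263 rpm, dir flips to +; running = +722.5263
Stage 3 [19T→75T]: ω = 722.5263×19/75 = 183.0400 rpm, dir flips to −; running = −183.0400
Stage 4 [21T→70T]: ω = 183.0400×21/70 = 54.9120 rpm, dir flips to +; running = +54.9120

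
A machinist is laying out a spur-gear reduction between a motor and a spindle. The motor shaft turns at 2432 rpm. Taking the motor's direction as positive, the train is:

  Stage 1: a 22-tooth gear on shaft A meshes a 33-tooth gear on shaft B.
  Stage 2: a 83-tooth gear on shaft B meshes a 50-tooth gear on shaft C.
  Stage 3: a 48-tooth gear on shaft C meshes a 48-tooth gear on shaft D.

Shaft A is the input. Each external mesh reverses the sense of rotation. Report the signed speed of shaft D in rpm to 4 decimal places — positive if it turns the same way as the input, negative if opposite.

Stage 1 [22T→33T]: ω = 2432.0000×22/33 = 1621.3333 rpm, dir flips to −; running = −1621.3333
Stage 2 [83T→50T]: ω = 1621.3333×83/50 = 2691.4133 rpm, dir flips to +; running = +2691.4133
Stage 3 [48T→48T]: ω = 2691.4133×48/48 = 2691.4133 rpm, dir flips to −; running = −2691.4133

-2691.4133 rpm (opposite to input, |ω| = 2691.4133 rpm)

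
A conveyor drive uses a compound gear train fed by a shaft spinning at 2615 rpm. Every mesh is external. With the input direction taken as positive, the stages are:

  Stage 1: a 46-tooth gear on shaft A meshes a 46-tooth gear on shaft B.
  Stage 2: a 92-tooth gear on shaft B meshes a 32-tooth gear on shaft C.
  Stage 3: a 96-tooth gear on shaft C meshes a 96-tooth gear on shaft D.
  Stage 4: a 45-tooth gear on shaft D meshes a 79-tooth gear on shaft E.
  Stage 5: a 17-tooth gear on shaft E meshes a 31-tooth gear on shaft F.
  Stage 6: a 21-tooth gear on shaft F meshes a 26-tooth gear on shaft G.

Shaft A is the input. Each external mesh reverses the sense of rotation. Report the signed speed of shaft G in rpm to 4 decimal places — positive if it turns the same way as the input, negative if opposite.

Stage 1 [46T→46T]: ω = 2615.0000×46/46 = 2615.0000 rpm, dir flips to −; running = −2615.0000
Stage 2 [92T→32T]: ω = 2615.0000×92/32 = 7518.1250 rpm, dir flips to +; running = +7518.1250
Stage 3 [96T→96T]: ω = 7518.1250×96/96 = 7518.1250 rpm, dir flips to −; running = −7518.1250
Stage 4 [45T→79T]: ω = 7518.1250×45/79 = 4282.4763 rpm, dir flips to +; running = +4282.4763
Stage 5 [17T→31T]: ω = 4282.4763×17/31 = 2348.4547 rpm, dir flips to −; running = −2348.4547
Stage 6 [21T→26T]: ω = 2348.4547×21/26 = 1896.8288 rpm, dir flips to +; running = +1896.8288

+1896.8288 rpm (same as input, |ω| = 1896.8288 rpm)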